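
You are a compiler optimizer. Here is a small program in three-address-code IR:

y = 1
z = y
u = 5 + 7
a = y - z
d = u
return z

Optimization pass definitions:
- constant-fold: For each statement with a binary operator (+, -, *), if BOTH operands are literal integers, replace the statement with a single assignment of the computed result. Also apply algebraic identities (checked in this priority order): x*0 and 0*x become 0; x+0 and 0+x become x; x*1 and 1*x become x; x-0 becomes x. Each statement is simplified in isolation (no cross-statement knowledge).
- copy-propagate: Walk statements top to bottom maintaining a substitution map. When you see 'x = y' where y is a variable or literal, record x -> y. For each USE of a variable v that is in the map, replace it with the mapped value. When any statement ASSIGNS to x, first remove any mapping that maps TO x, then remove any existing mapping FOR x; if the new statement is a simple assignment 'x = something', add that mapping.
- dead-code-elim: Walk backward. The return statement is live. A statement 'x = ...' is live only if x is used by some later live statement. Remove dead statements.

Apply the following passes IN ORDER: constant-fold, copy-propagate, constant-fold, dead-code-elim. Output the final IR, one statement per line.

Initial IR:
  y = 1
  z = y
  u = 5 + 7
  a = y - z
  d = u
  return z
After constant-fold (6 stmts):
  y = 1
  z = y
  u = 12
  a = y - z
  d = u
  return z
After copy-propagate (6 stmts):
  y = 1
  z = 1
  u = 12
  a = 1 - 1
  d = 12
  return 1
After constant-fold (6 stmts):
  y = 1
  z = 1
  u = 12
  a = 0
  d = 12
  return 1
After dead-code-elim (1 stmts):
  return 1

Answer: return 1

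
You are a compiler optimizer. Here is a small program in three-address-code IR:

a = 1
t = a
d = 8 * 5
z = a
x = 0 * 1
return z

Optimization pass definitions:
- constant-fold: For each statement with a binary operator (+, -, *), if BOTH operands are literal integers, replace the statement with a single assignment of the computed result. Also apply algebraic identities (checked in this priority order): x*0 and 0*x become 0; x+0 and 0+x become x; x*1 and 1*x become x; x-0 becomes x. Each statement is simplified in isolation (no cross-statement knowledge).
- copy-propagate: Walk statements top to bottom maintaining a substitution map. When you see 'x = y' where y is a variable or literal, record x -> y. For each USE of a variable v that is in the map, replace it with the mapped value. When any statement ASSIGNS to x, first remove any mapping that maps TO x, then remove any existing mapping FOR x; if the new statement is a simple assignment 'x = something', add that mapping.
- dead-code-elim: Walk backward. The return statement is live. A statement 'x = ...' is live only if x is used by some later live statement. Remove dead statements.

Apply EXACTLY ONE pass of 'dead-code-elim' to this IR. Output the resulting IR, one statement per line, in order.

Answer: a = 1
z = a
return z

Derivation:
Applying dead-code-elim statement-by-statement:
  [6] return z  -> KEEP (return); live=['z']
  [5] x = 0 * 1  -> DEAD (x not live)
  [4] z = a  -> KEEP; live=['a']
  [3] d = 8 * 5  -> DEAD (d not live)
  [2] t = a  -> DEAD (t not live)
  [1] a = 1  -> KEEP; live=[]
Result (3 stmts):
  a = 1
  z = a
  return z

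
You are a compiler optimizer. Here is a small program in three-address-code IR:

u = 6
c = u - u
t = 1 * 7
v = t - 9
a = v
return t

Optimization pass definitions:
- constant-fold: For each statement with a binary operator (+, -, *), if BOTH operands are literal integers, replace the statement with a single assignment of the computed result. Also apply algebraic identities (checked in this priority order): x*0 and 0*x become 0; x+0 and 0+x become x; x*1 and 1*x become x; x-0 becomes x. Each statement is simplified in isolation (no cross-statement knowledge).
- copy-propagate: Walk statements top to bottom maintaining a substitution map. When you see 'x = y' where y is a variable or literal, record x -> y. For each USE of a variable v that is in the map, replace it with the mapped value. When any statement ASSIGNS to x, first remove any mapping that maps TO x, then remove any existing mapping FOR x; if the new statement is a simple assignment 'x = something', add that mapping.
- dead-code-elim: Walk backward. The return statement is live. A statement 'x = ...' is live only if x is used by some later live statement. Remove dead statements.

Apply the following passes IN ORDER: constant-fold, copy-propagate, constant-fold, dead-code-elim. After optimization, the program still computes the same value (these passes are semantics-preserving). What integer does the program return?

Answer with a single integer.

Answer: 7

Derivation:
Initial IR:
  u = 6
  c = u - u
  t = 1 * 7
  v = t - 9
  a = v
  return t
After constant-fold (6 stmts):
  u = 6
  c = u - u
  t = 7
  v = t - 9
  a = v
  return t
After copy-propagate (6 stmts):
  u = 6
  c = 6 - 6
  t = 7
  v = 7 - 9
  a = v
  return 7
After constant-fold (6 stmts):
  u = 6
  c = 0
  t = 7
  v = -2
  a = v
  return 7
After dead-code-elim (1 stmts):
  return 7
Evaluate:
  u = 6  =>  u = 6
  c = u - u  =>  c = 0
  t = 1 * 7  =>  t = 7
  v = t - 9  =>  v = -2
  a = v  =>  a = -2
  return t = 7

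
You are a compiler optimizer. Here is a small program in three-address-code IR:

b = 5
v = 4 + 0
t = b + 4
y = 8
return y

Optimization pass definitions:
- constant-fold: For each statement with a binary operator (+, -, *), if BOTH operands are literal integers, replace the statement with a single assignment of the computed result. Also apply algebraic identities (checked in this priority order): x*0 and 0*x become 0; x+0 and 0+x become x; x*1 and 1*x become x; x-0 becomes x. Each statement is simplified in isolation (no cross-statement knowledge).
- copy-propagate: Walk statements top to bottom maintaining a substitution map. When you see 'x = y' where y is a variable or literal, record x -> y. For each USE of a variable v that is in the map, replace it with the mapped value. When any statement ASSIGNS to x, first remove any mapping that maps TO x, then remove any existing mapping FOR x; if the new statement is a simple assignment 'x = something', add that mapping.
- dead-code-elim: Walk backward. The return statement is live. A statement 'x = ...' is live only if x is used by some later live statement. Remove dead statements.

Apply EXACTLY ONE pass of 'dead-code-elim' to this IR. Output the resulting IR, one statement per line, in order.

Applying dead-code-elim statement-by-statement:
  [5] return y  -> KEEP (return); live=['y']
  [4] y = 8  -> KEEP; live=[]
  [3] t = b + 4  -> DEAD (t not live)
  [2] v = 4 + 0  -> DEAD (v not live)
  [1] b = 5  -> DEAD (b not live)
Result (2 stmts):
  y = 8
  return y

Answer: y = 8
return y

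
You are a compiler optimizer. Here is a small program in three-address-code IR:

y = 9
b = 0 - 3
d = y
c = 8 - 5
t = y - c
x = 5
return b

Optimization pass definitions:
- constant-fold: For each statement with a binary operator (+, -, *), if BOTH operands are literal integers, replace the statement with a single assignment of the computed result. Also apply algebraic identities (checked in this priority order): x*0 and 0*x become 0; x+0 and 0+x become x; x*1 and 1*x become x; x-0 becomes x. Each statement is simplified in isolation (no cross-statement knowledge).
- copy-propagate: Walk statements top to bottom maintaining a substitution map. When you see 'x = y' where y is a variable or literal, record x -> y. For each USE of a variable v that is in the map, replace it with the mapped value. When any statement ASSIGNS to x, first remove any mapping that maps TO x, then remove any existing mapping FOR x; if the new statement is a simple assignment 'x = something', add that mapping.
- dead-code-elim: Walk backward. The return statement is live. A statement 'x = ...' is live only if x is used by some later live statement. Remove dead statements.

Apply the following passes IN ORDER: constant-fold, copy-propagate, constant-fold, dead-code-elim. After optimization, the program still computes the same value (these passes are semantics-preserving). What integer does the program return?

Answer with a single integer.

Initial IR:
  y = 9
  b = 0 - 3
  d = y
  c = 8 - 5
  t = y - c
  x = 5
  return b
After constant-fold (7 stmts):
  y = 9
  b = -3
  d = y
  c = 3
  t = y - c
  x = 5
  return b
After copy-propagate (7 stmts):
  y = 9
  b = -3
  d = 9
  c = 3
  t = 9 - 3
  x = 5
  return -3
After constant-fold (7 stmts):
  y = 9
  b = -3
  d = 9
  c = 3
  t = 6
  x = 5
  return -3
After dead-code-elim (1 stmts):
  return -3
Evaluate:
  y = 9  =>  y = 9
  b = 0 - 3  =>  b = -3
  d = y  =>  d = 9
  c = 8 - 5  =>  c = 3
  t = y - c  =>  t = 6
  x = 5  =>  x = 5
  return b = -3

Answer: -3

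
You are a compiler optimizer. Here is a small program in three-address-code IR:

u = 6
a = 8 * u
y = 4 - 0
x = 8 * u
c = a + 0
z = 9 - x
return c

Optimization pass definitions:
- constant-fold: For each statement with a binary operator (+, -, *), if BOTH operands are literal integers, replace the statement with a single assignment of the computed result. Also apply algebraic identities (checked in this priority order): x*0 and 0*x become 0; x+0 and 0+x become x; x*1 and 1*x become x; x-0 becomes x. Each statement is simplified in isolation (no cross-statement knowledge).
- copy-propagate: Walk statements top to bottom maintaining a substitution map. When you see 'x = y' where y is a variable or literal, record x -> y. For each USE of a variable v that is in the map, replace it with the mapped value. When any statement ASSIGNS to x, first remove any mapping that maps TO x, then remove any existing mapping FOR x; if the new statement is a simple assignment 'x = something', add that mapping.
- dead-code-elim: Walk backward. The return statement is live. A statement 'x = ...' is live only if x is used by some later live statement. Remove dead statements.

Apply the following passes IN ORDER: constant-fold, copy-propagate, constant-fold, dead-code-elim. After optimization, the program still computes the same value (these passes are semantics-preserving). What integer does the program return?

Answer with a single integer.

Answer: 48

Derivation:
Initial IR:
  u = 6
  a = 8 * u
  y = 4 - 0
  x = 8 * u
  c = a + 0
  z = 9 - x
  return c
After constant-fold (7 stmts):
  u = 6
  a = 8 * u
  y = 4
  x = 8 * u
  c = a
  z = 9 - x
  return c
After copy-propagate (7 stmts):
  u = 6
  a = 8 * 6
  y = 4
  x = 8 * 6
  c = a
  z = 9 - x
  return a
After constant-fold (7 stmts):
  u = 6
  a = 48
  y = 4
  x = 48
  c = a
  z = 9 - x
  return a
After dead-code-elim (2 stmts):
  a = 48
  return a
Evaluate:
  u = 6  =>  u = 6
  a = 8 * u  =>  a = 48
  y = 4 - 0  =>  y = 4
  x = 8 * u  =>  x = 48
  c = a + 0  =>  c = 48
  z = 9 - x  =>  z = -39
  return c = 48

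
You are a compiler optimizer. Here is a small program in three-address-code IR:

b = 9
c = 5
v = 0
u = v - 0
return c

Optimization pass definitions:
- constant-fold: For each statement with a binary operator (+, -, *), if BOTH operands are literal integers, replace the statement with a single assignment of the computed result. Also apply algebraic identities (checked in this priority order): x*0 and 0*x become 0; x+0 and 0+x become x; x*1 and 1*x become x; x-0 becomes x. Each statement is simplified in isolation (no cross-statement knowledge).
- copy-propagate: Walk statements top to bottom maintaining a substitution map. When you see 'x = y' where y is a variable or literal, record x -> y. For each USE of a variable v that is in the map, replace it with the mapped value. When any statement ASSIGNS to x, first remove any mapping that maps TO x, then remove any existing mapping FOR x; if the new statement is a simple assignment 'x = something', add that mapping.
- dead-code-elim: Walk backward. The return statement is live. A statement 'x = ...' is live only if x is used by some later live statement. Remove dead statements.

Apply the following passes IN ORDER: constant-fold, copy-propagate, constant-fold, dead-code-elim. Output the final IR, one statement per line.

Initial IR:
  b = 9
  c = 5
  v = 0
  u = v - 0
  return c
After constant-fold (5 stmts):
  b = 9
  c = 5
  v = 0
  u = v
  return c
After copy-propagate (5 stmts):
  b = 9
  c = 5
  v = 0
  u = 0
  return 5
After constant-fold (5 stmts):
  b = 9
  c = 5
  v = 0
  u = 0
  return 5
After dead-code-elim (1 stmts):
  return 5

Answer: return 5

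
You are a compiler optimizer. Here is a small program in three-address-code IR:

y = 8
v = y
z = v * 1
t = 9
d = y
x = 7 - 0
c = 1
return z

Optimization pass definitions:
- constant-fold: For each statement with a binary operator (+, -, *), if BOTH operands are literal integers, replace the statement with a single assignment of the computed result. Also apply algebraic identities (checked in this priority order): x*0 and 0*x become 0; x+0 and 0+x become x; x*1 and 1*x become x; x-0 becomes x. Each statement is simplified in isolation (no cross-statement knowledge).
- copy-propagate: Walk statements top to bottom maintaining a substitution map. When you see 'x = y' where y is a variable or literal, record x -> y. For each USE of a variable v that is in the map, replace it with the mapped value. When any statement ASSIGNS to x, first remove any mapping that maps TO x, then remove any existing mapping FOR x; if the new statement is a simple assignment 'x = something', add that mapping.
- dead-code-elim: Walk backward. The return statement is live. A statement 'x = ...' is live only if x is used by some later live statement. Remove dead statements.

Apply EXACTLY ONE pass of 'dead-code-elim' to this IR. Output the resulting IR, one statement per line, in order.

Answer: y = 8
v = y
z = v * 1
return z

Derivation:
Applying dead-code-elim statement-by-statement:
  [8] return z  -> KEEP (return); live=['z']
  [7] c = 1  -> DEAD (c not live)
  [6] x = 7 - 0  -> DEAD (x not live)
  [5] d = y  -> DEAD (d not live)
  [4] t = 9  -> DEAD (t not live)
  [3] z = v * 1  -> KEEP; live=['v']
  [2] v = y  -> KEEP; live=['y']
  [1] y = 8  -> KEEP; live=[]
Result (4 stmts):
  y = 8
  v = y
  z = v * 1
  return z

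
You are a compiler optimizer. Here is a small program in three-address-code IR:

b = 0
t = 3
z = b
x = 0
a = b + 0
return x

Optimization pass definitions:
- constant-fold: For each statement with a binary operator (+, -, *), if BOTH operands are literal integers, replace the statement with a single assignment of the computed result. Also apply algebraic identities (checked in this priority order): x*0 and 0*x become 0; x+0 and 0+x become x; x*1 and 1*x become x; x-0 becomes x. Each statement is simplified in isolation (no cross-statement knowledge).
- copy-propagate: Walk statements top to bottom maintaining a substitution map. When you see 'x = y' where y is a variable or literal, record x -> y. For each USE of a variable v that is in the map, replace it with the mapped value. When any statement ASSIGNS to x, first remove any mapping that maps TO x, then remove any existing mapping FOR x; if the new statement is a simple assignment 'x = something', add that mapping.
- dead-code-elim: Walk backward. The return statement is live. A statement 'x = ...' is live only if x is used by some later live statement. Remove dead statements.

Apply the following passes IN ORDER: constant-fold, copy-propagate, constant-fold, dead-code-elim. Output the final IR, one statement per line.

Initial IR:
  b = 0
  t = 3
  z = b
  x = 0
  a = b + 0
  return x
After constant-fold (6 stmts):
  b = 0
  t = 3
  z = b
  x = 0
  a = b
  return x
After copy-propagate (6 stmts):
  b = 0
  t = 3
  z = 0
  x = 0
  a = 0
  return 0
After constant-fold (6 stmts):
  b = 0
  t = 3
  z = 0
  x = 0
  a = 0
  return 0
After dead-code-elim (1 stmts):
  return 0

Answer: return 0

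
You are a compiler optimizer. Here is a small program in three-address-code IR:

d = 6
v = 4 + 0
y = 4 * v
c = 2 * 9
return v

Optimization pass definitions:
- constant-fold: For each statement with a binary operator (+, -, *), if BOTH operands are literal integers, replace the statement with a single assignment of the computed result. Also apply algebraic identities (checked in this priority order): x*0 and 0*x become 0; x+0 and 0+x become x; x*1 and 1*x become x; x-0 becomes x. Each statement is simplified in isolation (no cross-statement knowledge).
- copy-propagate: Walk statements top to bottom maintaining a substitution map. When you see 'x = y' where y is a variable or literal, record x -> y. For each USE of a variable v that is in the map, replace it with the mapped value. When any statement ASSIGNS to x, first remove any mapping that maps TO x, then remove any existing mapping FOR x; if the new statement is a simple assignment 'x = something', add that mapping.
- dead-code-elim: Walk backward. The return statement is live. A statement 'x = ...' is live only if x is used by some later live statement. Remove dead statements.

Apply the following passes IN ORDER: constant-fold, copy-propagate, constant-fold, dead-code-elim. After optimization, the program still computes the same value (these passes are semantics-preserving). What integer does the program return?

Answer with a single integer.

Initial IR:
  d = 6
  v = 4 + 0
  y = 4 * v
  c = 2 * 9
  return v
After constant-fold (5 stmts):
  d = 6
  v = 4
  y = 4 * v
  c = 18
  return v
After copy-propagate (5 stmts):
  d = 6
  v = 4
  y = 4 * 4
  c = 18
  return 4
After constant-fold (5 stmts):
  d = 6
  v = 4
  y = 16
  c = 18
  return 4
After dead-code-elim (1 stmts):
  return 4
Evaluate:
  d = 6  =>  d = 6
  v = 4 + 0  =>  v = 4
  y = 4 * v  =>  y = 16
  c = 2 * 9  =>  c = 18
  return v = 4

Answer: 4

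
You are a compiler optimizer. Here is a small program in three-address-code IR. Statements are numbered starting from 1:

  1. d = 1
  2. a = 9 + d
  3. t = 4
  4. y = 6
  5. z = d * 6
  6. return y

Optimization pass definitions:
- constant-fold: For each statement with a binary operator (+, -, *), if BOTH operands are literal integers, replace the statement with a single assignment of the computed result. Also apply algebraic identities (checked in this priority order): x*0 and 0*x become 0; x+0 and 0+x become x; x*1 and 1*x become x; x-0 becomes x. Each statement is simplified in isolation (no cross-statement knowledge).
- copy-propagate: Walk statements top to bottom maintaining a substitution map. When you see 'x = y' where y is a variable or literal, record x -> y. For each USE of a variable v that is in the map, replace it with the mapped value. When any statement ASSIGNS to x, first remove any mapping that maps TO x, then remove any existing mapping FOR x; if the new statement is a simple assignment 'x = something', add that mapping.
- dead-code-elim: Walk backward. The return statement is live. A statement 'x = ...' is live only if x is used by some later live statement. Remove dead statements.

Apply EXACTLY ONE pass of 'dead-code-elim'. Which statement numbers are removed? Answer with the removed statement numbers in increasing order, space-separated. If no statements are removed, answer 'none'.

Answer: 1 2 3 5

Derivation:
Backward liveness scan:
Stmt 1 'd = 1': DEAD (d not in live set [])
Stmt 2 'a = 9 + d': DEAD (a not in live set [])
Stmt 3 't = 4': DEAD (t not in live set [])
Stmt 4 'y = 6': KEEP (y is live); live-in = []
Stmt 5 'z = d * 6': DEAD (z not in live set ['y'])
Stmt 6 'return y': KEEP (return); live-in = ['y']
Removed statement numbers: [1, 2, 3, 5]
Surviving IR:
  y = 6
  return y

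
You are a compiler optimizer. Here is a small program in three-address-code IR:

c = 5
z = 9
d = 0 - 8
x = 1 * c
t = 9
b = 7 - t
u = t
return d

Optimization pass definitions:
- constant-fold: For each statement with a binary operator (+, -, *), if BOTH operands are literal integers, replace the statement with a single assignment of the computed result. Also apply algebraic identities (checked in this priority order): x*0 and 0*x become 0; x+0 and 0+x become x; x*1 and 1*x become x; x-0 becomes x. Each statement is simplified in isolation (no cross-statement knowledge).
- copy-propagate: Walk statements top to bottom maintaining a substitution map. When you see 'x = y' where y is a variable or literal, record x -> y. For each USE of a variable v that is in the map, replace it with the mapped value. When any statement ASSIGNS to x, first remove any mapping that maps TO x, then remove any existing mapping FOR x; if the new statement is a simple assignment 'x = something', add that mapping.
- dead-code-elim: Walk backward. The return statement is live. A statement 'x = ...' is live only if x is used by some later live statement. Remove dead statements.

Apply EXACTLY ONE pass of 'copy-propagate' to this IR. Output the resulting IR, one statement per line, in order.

Answer: c = 5
z = 9
d = 0 - 8
x = 1 * 5
t = 9
b = 7 - 9
u = 9
return d

Derivation:
Applying copy-propagate statement-by-statement:
  [1] c = 5  (unchanged)
  [2] z = 9  (unchanged)
  [3] d = 0 - 8  (unchanged)
  [4] x = 1 * c  -> x = 1 * 5
  [5] t = 9  (unchanged)
  [6] b = 7 - t  -> b = 7 - 9
  [7] u = t  -> u = 9
  [8] return d  (unchanged)
Result (8 stmts):
  c = 5
  z = 9
  d = 0 - 8
  x = 1 * 5
  t = 9
  b = 7 - 9
  u = 9
  return d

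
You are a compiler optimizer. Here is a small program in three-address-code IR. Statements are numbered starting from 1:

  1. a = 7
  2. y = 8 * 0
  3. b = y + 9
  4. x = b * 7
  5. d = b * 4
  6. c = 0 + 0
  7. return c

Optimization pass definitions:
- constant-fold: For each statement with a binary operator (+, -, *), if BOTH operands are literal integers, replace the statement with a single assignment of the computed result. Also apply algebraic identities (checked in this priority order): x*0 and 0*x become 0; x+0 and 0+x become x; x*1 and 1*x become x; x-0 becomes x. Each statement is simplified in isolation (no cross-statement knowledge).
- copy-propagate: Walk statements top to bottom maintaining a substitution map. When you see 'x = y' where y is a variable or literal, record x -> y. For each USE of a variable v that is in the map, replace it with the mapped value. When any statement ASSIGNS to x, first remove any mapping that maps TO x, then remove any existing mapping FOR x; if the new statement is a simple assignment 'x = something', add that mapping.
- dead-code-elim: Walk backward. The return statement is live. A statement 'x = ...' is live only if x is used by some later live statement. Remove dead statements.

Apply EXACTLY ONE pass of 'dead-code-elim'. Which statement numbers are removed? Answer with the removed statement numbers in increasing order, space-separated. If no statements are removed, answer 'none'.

Backward liveness scan:
Stmt 1 'a = 7': DEAD (a not in live set [])
Stmt 2 'y = 8 * 0': DEAD (y not in live set [])
Stmt 3 'b = y + 9': DEAD (b not in live set [])
Stmt 4 'x = b * 7': DEAD (x not in live set [])
Stmt 5 'd = b * 4': DEAD (d not in live set [])
Stmt 6 'c = 0 + 0': KEEP (c is live); live-in = []
Stmt 7 'return c': KEEP (return); live-in = ['c']
Removed statement numbers: [1, 2, 3, 4, 5]
Surviving IR:
  c = 0 + 0
  return c

Answer: 1 2 3 4 5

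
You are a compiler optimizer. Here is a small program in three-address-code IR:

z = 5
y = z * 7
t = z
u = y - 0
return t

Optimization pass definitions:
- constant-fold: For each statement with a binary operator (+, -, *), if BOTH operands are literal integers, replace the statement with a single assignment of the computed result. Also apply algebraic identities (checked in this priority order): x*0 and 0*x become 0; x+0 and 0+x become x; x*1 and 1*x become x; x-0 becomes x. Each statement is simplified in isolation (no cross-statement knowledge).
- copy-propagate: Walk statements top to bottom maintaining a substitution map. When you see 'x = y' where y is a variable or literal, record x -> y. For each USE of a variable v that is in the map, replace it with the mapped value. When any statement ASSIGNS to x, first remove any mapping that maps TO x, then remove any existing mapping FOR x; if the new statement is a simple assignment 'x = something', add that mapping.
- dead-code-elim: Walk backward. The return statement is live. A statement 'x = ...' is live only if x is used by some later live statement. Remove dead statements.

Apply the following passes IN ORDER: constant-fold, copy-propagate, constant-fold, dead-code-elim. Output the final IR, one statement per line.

Initial IR:
  z = 5
  y = z * 7
  t = z
  u = y - 0
  return t
After constant-fold (5 stmts):
  z = 5
  y = z * 7
  t = z
  u = y
  return t
After copy-propagate (5 stmts):
  z = 5
  y = 5 * 7
  t = 5
  u = y
  return 5
After constant-fold (5 stmts):
  z = 5
  y = 35
  t = 5
  u = y
  return 5
After dead-code-elim (1 stmts):
  return 5

Answer: return 5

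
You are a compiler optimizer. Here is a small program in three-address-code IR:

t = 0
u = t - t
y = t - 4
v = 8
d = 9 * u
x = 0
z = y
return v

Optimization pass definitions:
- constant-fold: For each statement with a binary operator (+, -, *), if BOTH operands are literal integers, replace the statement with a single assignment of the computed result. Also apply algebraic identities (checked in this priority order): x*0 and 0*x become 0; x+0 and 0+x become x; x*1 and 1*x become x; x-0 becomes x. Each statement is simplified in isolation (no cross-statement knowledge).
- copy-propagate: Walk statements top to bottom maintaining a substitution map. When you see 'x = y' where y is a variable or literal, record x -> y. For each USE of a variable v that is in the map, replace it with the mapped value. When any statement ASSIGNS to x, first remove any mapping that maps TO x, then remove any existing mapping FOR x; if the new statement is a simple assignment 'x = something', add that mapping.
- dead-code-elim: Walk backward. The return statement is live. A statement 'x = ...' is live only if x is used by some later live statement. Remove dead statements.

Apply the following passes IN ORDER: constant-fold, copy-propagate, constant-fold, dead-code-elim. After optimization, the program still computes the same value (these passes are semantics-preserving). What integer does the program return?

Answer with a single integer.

Answer: 8

Derivation:
Initial IR:
  t = 0
  u = t - t
  y = t - 4
  v = 8
  d = 9 * u
  x = 0
  z = y
  return v
After constant-fold (8 stmts):
  t = 0
  u = t - t
  y = t - 4
  v = 8
  d = 9 * u
  x = 0
  z = y
  return v
After copy-propagate (8 stmts):
  t = 0
  u = 0 - 0
  y = 0 - 4
  v = 8
  d = 9 * u
  x = 0
  z = y
  return 8
After constant-fold (8 stmts):
  t = 0
  u = 0
  y = -4
  v = 8
  d = 9 * u
  x = 0
  z = y
  return 8
After dead-code-elim (1 stmts):
  return 8
Evaluate:
  t = 0  =>  t = 0
  u = t - t  =>  u = 0
  y = t - 4  =>  y = -4
  v = 8  =>  v = 8
  d = 9 * u  =>  d = 0
  x = 0  =>  x = 0
  z = y  =>  z = -4
  return v = 8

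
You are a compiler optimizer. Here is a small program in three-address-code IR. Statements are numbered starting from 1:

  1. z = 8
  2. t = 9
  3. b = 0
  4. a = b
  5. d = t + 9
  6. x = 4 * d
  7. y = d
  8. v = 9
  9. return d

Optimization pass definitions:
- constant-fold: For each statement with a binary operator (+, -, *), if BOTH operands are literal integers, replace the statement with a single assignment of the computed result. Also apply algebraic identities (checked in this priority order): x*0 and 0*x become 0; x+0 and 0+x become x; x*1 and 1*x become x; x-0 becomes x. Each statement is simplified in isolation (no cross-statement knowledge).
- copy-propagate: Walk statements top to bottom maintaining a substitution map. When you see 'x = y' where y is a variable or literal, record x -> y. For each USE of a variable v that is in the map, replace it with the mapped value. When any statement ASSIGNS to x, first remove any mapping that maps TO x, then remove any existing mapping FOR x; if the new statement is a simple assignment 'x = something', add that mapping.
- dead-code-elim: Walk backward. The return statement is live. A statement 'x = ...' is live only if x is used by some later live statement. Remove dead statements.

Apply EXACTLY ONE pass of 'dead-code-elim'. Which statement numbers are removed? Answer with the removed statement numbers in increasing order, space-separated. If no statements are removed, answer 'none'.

Answer: 1 3 4 6 7 8

Derivation:
Backward liveness scan:
Stmt 1 'z = 8': DEAD (z not in live set [])
Stmt 2 't = 9': KEEP (t is live); live-in = []
Stmt 3 'b = 0': DEAD (b not in live set ['t'])
Stmt 4 'a = b': DEAD (a not in live set ['t'])
Stmt 5 'd = t + 9': KEEP (d is live); live-in = ['t']
Stmt 6 'x = 4 * d': DEAD (x not in live set ['d'])
Stmt 7 'y = d': DEAD (y not in live set ['d'])
Stmt 8 'v = 9': DEAD (v not in live set ['d'])
Stmt 9 'return d': KEEP (return); live-in = ['d']
Removed statement numbers: [1, 3, 4, 6, 7, 8]
Surviving IR:
  t = 9
  d = t + 9
  return d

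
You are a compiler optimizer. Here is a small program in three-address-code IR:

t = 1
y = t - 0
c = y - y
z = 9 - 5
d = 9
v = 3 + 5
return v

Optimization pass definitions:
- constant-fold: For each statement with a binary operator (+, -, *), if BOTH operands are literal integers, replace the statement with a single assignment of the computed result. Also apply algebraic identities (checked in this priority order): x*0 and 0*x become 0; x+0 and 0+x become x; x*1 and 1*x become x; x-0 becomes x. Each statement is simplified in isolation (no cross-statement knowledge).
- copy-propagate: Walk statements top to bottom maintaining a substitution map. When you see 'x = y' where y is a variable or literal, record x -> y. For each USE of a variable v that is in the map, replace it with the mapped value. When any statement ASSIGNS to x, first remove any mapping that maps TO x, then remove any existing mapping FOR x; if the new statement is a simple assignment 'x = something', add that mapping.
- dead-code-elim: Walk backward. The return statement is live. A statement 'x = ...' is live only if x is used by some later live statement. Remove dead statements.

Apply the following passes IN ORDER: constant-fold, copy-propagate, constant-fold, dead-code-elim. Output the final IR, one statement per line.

Answer: return 8

Derivation:
Initial IR:
  t = 1
  y = t - 0
  c = y - y
  z = 9 - 5
  d = 9
  v = 3 + 5
  return v
After constant-fold (7 stmts):
  t = 1
  y = t
  c = y - y
  z = 4
  d = 9
  v = 8
  return v
After copy-propagate (7 stmts):
  t = 1
  y = 1
  c = 1 - 1
  z = 4
  d = 9
  v = 8
  return 8
After constant-fold (7 stmts):
  t = 1
  y = 1
  c = 0
  z = 4
  d = 9
  v = 8
  return 8
After dead-code-elim (1 stmts):
  return 8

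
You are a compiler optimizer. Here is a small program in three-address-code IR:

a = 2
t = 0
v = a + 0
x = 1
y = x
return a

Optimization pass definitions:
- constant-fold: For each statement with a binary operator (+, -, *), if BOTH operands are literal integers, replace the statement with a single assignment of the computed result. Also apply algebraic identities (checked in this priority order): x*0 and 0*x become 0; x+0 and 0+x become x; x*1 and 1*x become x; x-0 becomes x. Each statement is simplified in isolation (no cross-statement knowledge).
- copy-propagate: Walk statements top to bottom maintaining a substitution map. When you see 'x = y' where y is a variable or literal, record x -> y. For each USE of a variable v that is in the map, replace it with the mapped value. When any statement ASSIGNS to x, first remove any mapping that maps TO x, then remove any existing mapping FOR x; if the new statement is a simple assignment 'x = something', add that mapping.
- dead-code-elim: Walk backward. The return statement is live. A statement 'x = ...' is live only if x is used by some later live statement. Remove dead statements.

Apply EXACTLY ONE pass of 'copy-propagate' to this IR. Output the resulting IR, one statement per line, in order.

Applying copy-propagate statement-by-statement:
  [1] a = 2  (unchanged)
  [2] t = 0  (unchanged)
  [3] v = a + 0  -> v = 2 + 0
  [4] x = 1  (unchanged)
  [5] y = x  -> y = 1
  [6] return a  -> return 2
Result (6 stmts):
  a = 2
  t = 0
  v = 2 + 0
  x = 1
  y = 1
  return 2

Answer: a = 2
t = 0
v = 2 + 0
x = 1
y = 1
return 2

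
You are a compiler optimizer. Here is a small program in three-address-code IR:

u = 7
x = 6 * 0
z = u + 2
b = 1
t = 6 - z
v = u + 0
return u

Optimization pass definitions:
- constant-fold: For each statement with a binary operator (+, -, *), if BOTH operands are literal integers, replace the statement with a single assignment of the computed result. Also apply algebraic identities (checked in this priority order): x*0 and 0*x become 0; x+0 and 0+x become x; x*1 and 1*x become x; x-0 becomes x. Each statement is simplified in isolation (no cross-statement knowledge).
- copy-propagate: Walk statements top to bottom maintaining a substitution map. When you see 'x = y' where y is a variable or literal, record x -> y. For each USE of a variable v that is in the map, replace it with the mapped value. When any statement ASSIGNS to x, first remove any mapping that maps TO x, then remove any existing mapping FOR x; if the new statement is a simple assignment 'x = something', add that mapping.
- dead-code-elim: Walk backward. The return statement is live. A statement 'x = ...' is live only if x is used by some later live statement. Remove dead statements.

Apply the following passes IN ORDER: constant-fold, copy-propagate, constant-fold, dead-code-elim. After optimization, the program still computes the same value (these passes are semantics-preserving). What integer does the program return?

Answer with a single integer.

Initial IR:
  u = 7
  x = 6 * 0
  z = u + 2
  b = 1
  t = 6 - z
  v = u + 0
  return u
After constant-fold (7 stmts):
  u = 7
  x = 0
  z = u + 2
  b = 1
  t = 6 - z
  v = u
  return u
After copy-propagate (7 stmts):
  u = 7
  x = 0
  z = 7 + 2
  b = 1
  t = 6 - z
  v = 7
  return 7
After constant-fold (7 stmts):
  u = 7
  x = 0
  z = 9
  b = 1
  t = 6 - z
  v = 7
  return 7
After dead-code-elim (1 stmts):
  return 7
Evaluate:
  u = 7  =>  u = 7
  x = 6 * 0  =>  x = 0
  z = u + 2  =>  z = 9
  b = 1  =>  b = 1
  t = 6 - z  =>  t = -3
  v = u + 0  =>  v = 7
  return u = 7

Answer: 7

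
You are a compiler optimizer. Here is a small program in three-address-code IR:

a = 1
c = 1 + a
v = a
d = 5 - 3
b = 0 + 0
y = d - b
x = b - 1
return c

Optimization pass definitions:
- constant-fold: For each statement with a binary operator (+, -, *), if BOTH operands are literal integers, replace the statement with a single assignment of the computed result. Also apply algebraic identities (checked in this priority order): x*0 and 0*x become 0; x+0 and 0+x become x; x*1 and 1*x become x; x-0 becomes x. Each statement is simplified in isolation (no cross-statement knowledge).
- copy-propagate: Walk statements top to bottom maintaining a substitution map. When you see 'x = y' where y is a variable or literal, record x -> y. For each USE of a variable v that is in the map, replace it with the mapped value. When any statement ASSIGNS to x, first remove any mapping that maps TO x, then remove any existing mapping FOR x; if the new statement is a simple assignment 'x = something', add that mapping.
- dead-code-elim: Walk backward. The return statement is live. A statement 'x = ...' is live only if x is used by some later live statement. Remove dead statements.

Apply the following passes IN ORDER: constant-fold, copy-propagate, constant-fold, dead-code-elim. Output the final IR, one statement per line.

Answer: c = 2
return c

Derivation:
Initial IR:
  a = 1
  c = 1 + a
  v = a
  d = 5 - 3
  b = 0 + 0
  y = d - b
  x = b - 1
  return c
After constant-fold (8 stmts):
  a = 1
  c = 1 + a
  v = a
  d = 2
  b = 0
  y = d - b
  x = b - 1
  return c
After copy-propagate (8 stmts):
  a = 1
  c = 1 + 1
  v = 1
  d = 2
  b = 0
  y = 2 - 0
  x = 0 - 1
  return c
After constant-fold (8 stmts):
  a = 1
  c = 2
  v = 1
  d = 2
  b = 0
  y = 2
  x = -1
  return c
After dead-code-elim (2 stmts):
  c = 2
  return c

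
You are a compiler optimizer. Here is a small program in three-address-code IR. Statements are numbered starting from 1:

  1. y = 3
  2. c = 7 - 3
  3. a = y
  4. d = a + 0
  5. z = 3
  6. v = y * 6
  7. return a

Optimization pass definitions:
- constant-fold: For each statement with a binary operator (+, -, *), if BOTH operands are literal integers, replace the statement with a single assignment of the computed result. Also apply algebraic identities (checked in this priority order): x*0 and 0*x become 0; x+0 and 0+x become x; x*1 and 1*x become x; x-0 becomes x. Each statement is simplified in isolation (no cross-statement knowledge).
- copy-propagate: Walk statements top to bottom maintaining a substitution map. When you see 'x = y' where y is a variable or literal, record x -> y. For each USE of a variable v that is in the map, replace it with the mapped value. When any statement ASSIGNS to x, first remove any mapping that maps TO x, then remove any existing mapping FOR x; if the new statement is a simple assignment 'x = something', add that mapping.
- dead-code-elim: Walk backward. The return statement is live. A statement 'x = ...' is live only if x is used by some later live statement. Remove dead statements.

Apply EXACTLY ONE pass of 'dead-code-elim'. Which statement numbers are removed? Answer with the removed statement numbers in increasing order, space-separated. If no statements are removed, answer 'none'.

Backward liveness scan:
Stmt 1 'y = 3': KEEP (y is live); live-in = []
Stmt 2 'c = 7 - 3': DEAD (c not in live set ['y'])
Stmt 3 'a = y': KEEP (a is live); live-in = ['y']
Stmt 4 'd = a + 0': DEAD (d not in live set ['a'])
Stmt 5 'z = 3': DEAD (z not in live set ['a'])
Stmt 6 'v = y * 6': DEAD (v not in live set ['a'])
Stmt 7 'return a': KEEP (return); live-in = ['a']
Removed statement numbers: [2, 4, 5, 6]
Surviving IR:
  y = 3
  a = y
  return a

Answer: 2 4 5 6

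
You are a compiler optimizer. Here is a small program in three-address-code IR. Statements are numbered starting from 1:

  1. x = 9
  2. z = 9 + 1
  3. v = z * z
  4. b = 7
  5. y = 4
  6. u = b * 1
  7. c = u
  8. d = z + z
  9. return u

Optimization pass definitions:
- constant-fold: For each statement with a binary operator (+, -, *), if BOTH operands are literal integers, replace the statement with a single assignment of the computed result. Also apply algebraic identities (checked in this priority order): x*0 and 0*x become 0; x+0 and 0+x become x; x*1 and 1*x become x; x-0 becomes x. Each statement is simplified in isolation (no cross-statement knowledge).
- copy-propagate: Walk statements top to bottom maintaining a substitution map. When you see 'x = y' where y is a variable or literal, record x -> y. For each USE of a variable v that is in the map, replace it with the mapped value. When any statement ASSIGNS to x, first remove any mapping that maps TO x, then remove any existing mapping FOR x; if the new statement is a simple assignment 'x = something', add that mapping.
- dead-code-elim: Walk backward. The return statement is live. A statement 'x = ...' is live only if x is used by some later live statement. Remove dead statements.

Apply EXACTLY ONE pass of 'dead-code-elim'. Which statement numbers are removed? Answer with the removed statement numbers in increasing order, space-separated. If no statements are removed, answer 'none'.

Answer: 1 2 3 5 7 8

Derivation:
Backward liveness scan:
Stmt 1 'x = 9': DEAD (x not in live set [])
Stmt 2 'z = 9 + 1': DEAD (z not in live set [])
Stmt 3 'v = z * z': DEAD (v not in live set [])
Stmt 4 'b = 7': KEEP (b is live); live-in = []
Stmt 5 'y = 4': DEAD (y not in live set ['b'])
Stmt 6 'u = b * 1': KEEP (u is live); live-in = ['b']
Stmt 7 'c = u': DEAD (c not in live set ['u'])
Stmt 8 'd = z + z': DEAD (d not in live set ['u'])
Stmt 9 'return u': KEEP (return); live-in = ['u']
Removed statement numbers: [1, 2, 3, 5, 7, 8]
Surviving IR:
  b = 7
  u = b * 1
  return u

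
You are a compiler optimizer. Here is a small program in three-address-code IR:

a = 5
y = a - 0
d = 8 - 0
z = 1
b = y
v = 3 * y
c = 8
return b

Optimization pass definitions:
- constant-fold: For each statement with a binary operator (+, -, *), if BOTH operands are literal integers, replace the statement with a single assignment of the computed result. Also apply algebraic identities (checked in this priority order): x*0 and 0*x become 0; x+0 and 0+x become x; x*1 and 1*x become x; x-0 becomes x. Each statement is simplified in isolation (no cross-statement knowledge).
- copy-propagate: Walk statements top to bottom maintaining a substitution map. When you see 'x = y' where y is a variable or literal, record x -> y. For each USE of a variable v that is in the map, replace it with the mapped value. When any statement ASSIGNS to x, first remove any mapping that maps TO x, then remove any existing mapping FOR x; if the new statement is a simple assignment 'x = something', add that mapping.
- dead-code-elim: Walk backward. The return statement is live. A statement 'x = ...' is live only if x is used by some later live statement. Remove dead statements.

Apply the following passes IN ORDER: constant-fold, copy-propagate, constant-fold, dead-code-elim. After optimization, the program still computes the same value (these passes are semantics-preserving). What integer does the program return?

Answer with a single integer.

Answer: 5

Derivation:
Initial IR:
  a = 5
  y = a - 0
  d = 8 - 0
  z = 1
  b = y
  v = 3 * y
  c = 8
  return b
After constant-fold (8 stmts):
  a = 5
  y = a
  d = 8
  z = 1
  b = y
  v = 3 * y
  c = 8
  return b
After copy-propagate (8 stmts):
  a = 5
  y = 5
  d = 8
  z = 1
  b = 5
  v = 3 * 5
  c = 8
  return 5
After constant-fold (8 stmts):
  a = 5
  y = 5
  d = 8
  z = 1
  b = 5
  v = 15
  c = 8
  return 5
After dead-code-elim (1 stmts):
  return 5
Evaluate:
  a = 5  =>  a = 5
  y = a - 0  =>  y = 5
  d = 8 - 0  =>  d = 8
  z = 1  =>  z = 1
  b = y  =>  b = 5
  v = 3 * y  =>  v = 15
  c = 8  =>  c = 8
  return b = 5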